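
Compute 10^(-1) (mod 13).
10^(-1) ≡ 4 (mod 13). Verification: 10 × 4 = 40 ≡ 1 (mod 13)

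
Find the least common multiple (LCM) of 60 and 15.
60

First find GCD(60, 15) using the Euclidean algorithm:
60 = 4 × 15 + 0
GCD(60, 15) = 15

LCM formula: LCM(a, b) = (a × b) / GCD(a, b)
LCM(60, 15) = (60 × 15) / 15
LCM(60, 15) = 900 / 15
LCM(60, 15) = 60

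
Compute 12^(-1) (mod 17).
12^(-1) ≡ 10 (mod 17). Verification: 12 × 10 = 120 ≡ 1 (mod 17)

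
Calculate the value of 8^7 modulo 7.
8 ≡ 1 (mod 7). 7 = 4 + 2 + 1 (binary 111). Repeated squaring mod 7: 1^1 ≡ 1; 1^2 ≡ 1² = 1 ≡ 1; 1^4 ≡ 1² = 1 ≡ 1. Multiply: 8^7 ≡ 1^4 × 1^2 × 1^1 ≡ 1 × 1 × 1 (mod 7): 1 × 1 = 1 ≡ 1; 1 × 1 = 1 ≡ 1. So 8^7 ≡ 1 (mod 7).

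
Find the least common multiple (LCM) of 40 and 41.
1640

First find GCD(40, 41) using the Euclidean algorithm:
40 = 0 × 41 + 40
41 = 1 × 40 + 1
40 = 40 × 1 + 0
GCD(40, 41) = 1

LCM formula: LCM(a, b) = (a × b) / GCD(a, b)
LCM(40, 41) = (40 × 41) / 1
LCM(40, 41) = 1640 / 1
LCM(40, 41) = 1640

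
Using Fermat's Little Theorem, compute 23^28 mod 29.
By Fermat's Little Theorem, 23^{28} ≡ 1 (mod 29) since 29 is prime and gcd(23, 29) = 1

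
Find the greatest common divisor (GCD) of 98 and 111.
1

Using the Euclidean algorithm:
98 = 0 × 111 + 98
111 = 1 × 98 + 13
98 = 7 × 13 + 7
13 = 1 × 7 + 6
7 = 1 × 6 + 1
6 = 6 × 1 + 0

GCD(98, 111) = 1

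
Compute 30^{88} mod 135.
0

Using successive squaring:
Binary expansion of 88: 1011000
Powers of 30 mod 135 (each is the square of the previous):
  30^1 ≡ 30 (mod 135)
  30^2 ≡ 30² = 900 ≡ 90 (mod 135)
  30^4 ≡ 90² = 8100 ≡ 0 (mod 135)
  30^8 ≡ 0² = 0 ≡ 0 (mod 135)
  30^16 ≡ 0² = 0 ≡ 0 (mod 135)
  30^32 ≡ 0² = 0 ≡ 0 (mod 135)
  30^64 ≡ 0² = 0 ≡ 0 (mod 135)
88 = 64 + 16 + 8, so 30^88 = 30^64 × 30^16 × 30^8 ≡ 0 × 0 × 0 (mod 135)
Multiplying step by step:
  0 × 0 = 0 ≡ 0 (mod 135)
  0 × 0 = 0 ≡ 0 (mod 135)
Result: 30^88 ≡ 0 (mod 135)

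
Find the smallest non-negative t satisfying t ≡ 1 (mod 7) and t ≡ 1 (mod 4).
M = 7 × 4 = 28. M₁ = 4, y₁ ≡ 2 (mod 7). M₂ = 7, y₂ ≡ 3 (mod 4). t = 1×4×2 + 1×7×3 ≡ 1 (mod 28)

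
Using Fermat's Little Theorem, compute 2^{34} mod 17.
4

By Fermat's Little Theorem, a^(p-1) ≡ 1 (mod p) for prime p and gcd(a, p) = 1
Here p = 17, so 2^16 ≡ 1 (mod 17)
We can reduce the exponent: 34 mod 16 = 2
So 2^34 ≡ 2^2 (mod 17)
Computing: 2^2 mod 17 = 4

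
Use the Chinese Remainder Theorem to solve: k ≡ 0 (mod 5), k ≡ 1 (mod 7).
15

Using the Chinese Remainder Theorem:
M = product of moduli = 35
For equation 1: M_1 = 7, 7 ≡ 2 (mod 5), inverse of 7 mod 5 is 3 (check: 2 × 3 = 6 ≡ 1 (mod 5))
For equation 2: M_2 = 5, 5 ≡ 5 (mod 7), inverse of 5 mod 7 is 3 (check: 5 × 3 = 15 ≡ 1 (mod 7))
Combine: k ≡ Σ r_i×M_i×(M_i⁻¹ mod m_i) = 0×7×3 + 1×5×3 = 0 + 15 = 15
15 mod 35 = 15
k ≡ 15 (mod 35)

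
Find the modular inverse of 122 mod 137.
122^(-1) ≡ 73 (mod 137). Verification: 122 × 73 = 8906 ≡ 1 (mod 137)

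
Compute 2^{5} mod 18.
14

Using successive squaring:
Binary expansion of 5: 101
Powers of 2 mod 18 (each is the square of the previous):
  2^1 ≡ 2 (mod 18)
  2^2 ≡ 2² = 4 ≡ 4 (mod 18)
  2^4 ≡ 4² = 16 ≡ 16 (mod 18)
5 = 4 + 1, so 2^5 = 2^4 × 2^1 ≡ 16 × 2 (mod 18)
Multiplying step by step:
  16 × 2 = 32 ≡ 14 (mod 18)
Result: 2^5 ≡ 14 (mod 18)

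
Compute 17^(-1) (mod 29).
17^(-1) ≡ 12 (mod 29). Verification: 17 × 12 = 204 ≡ 1 (mod 29)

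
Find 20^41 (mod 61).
Using repeated squaring. 41 = 32 + 8 + 1 (binary 101001). Repeated squaring mod 61: 20^1 ≡ 20; 20^2 ≡ 20² = 400 ≡ 34; 20^4 ≡ 34² = 1156 ≡ 58; 20^8 ≡ 58² = 3364 ≡ 9; 20^16 ≡ 9² = 81 ≡ 20; 20^32 ≡ 20² = 400 ≡ 34. Multiply: 20^41 = 20^32 × 20^8 × 20^1 ≡ 34 × 9 × 20 (mod 61): 34 × 9 = 306 ≡ 1; 1 × 20 = 20 ≡ 20. So 20^41 ≡ 20 (mod 61).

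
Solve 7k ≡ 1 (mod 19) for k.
11

Using Extended Euclidean Algorithm:
gcd(7, 19) = 1
Bezout coefficients: 7 × -8 + 19 × 3 = 1
So 7 × -8 ≡ 1 (mod 19)
The inverse is -8 mod 19 = 11
Verification: 7 × 11 = 77 = 4 × 19 + 1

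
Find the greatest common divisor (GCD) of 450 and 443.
1

Using the Euclidean algorithm:
450 = 1 × 443 + 7
443 = 63 × 7 + 2
7 = 3 × 2 + 1
2 = 2 × 1 + 0

GCD(450, 443) = 1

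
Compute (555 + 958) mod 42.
1

(555 + 958) = 1513
1513 mod 42 = 1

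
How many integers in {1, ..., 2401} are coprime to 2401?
2058

Prime factorization: 2401 = 7^4
Using the formula φ(n) = n × Π(1 - 1/p) for each prime factor p:
φ(2401) = 2401 × (1 - 1/7)
φ(2401) = 2058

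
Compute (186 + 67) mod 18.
1

(186 + 67) = 253
253 mod 18 = 1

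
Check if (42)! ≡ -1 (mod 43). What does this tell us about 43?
(42)! mod 43 = 42. Since this equals -1 (mod 43), Wilson confirms 43 is prime.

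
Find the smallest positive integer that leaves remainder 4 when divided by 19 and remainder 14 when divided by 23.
M = 19 × 23 = 437. M₁ = 23, y₁ ≡ 5 (mod 19). M₂ = 19, y₂ ≡ 17 (mod 23). x = 4×23×5 + 14×19×17 ≡ 175 (mod 437). The smallest positive such number is 175.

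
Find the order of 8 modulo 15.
Powers of 8 mod 15: 8^1≡8, 8^2≡4, 8^3≡2, 8^4≡1. Order = 4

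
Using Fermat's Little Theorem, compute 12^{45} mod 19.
18

By Fermat's Little Theorem, a^(p-1) ≡ 1 (mod p) for prime p and gcd(a, p) = 1
Here p = 19, so 12^18 ≡ 1 (mod 19)
We can reduce the exponent: 45 mod 18 = 9
So 12^45 ≡ 12^9 (mod 19)
Computing: 12^9 mod 19 = 18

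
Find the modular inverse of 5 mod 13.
5^(-1) ≡ 8 (mod 13). Verification: 5 × 8 = 40 ≡ 1 (mod 13)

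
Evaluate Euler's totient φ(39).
24

Prime factorization: 39 = 3 × 13
Using the formula φ(n) = n × Π(1 - 1/p) for each prime factor p:
φ(39) = 39 × (1 - 1/3) × (1 - 1/13)
φ(39) = 24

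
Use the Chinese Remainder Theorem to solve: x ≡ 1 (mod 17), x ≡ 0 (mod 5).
35

Using the Chinese Remainder Theorem:
M = product of moduli = 85
For equation 1: M_1 = 5, 5 ≡ 5 (mod 17), inverse of 5 mod 17 is 7 (check: 5 × 7 = 35 ≡ 1 (mod 17))
For equation 2: M_2 = 17, 17 ≡ 2 (mod 5), inverse of 17 mod 5 is 3 (check: 2 × 3 = 6 ≡ 1 (mod 5))
Combine: x ≡ Σ r_i×M_i×(M_i⁻¹ mod m_i) = 1×5×7 + 0×17×3 = 35 + 0 = 35
35 mod 85 = 35
x ≡ 35 (mod 85)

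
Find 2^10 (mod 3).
10 = 8 + 2 (binary 1010). Repeated squaring mod 3: 2^1 ≡ 2; 2^2 ≡ 2² = 4 ≡ 1; 2^4 ≡ 1² = 1 ≡ 1; 2^8 ≡ 1² = 1 ≡ 1. Multiply: 2^10 = 2^8 × 2^2 ≡ 1 × 1 (mod 3): 1 × 1 = 1 ≡ 1. So 2^10 ≡ 1 (mod 3).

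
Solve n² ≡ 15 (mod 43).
The square roots of 15 mod 43 are 31 and 12. Verify: 31² = 961 ≡ 15 (mod 43)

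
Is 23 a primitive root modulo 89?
p - 1 = 88 has prime divisors 2, 11. Check 23^(88/q) mod 89 for each: 23^(88/2) = 23^44 ≡ 88, 23^(88/11) = 23^8 ≡ 2 (mod 89). None of these is 1, so 23 has order 88 = φ(89), so it is a primitive root mod 89.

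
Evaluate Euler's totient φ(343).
294

Prime factorization: 343 = 7^3
Using the formula φ(n) = n × Π(1 - 1/p) for each prime factor p:
φ(343) = 343 × (1 - 1/7)
φ(343) = 294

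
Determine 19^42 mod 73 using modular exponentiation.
Using repeated squaring. 42 = 32 + 8 + 2 (binary 101010). Repeated squaring mod 73: 19^1 ≡ 19; 19^2 ≡ 19² = 361 ≡ 69; 19^4 ≡ 69² = 4761 ≡ 16; 19^8 ≡ 16² = 256 ≡ 37; 19^16 ≡ 37² = 1369 ≡ 55; 19^32 ≡ 55² = 3025 ≡ 32. Multiply: 19^42 = 19^32 × 19^8 × 19^2 ≡ 32 × 37 × 69 (mod 73): 32 × 37 = 1184 ≡ 16; 16 × 69 = 1104 ≡ 9. So 19^42 ≡ 9 (mod 73).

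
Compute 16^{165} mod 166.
16

Using successive squaring:
Binary expansion of 165: 10100101
Powers of 16 mod 166 (each is the square of the previous):
  16^1 ≡ 16 (mod 166)
  16^2 ≡ 16² = 256 ≡ 90 (mod 166)
  16^4 ≡ 90² = 8100 ≡ 132 (mod 166)
  16^8 ≡ 132² = 17424 ≡ 160 (mod 166)
  16^16 ≡ 160² = 25600 ≡ 36 (mod 166)
  16^32 ≡ 36² = 1296 ≡ 134 (mod 166)
  16^64 ≡ 134² = 17956 ≡ 28 (mod 166)
  16^128 ≡ 28² = 784 ≡ 120 (mod 166)
165 = 128 + 32 + 4 + 1, so 16^165 = 16^128 × 16^32 × 16^4 × 16^1 ≡ 120 × 134 × 132 × 16 (mod 166)
Multiplying step by step:
  120 × 134 = 16080 ≡ 144 (mod 166)
  144 × 132 = 19008 ≡ 84 (mod 166)
  84 × 16 = 1344 ≡ 16 (mod 166)
Result: 16^165 ≡ 16 (mod 166)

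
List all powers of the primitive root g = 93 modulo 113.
g^1, g^2, ..., g^{112} mod 113: {93, 61, 23, 105, 47, 77, 42, 64, 76, 62, 3, 53, 70, 69, 89, 28, 5, 13, 79, 2, 73, 9, 46, 97, 94, 41, 84, 15, 39, 11, 6, 106, 27, 25, 65, 56, 10, 26, 45, 4, 33, 18, 92, 81, 75, 82, 55, 30, 78, 22, 12, 99, 54, 50, 17, 112, 20, 52, 90, 8, 66, 36, 71, 49, 37, 51, 110, 60, 43, 44, 24, 85, 108, 100, 34, 111, 40, 104, 67, 16, 19, 72, 29, 98, 74, 102, 107, 7, 86, 88, 48, 57, 103, 87, 68, 109, 80, 95, 21, 32, 38, 31, 58, 83, 35, 91, 101, 14, 59, 63, 96, 1}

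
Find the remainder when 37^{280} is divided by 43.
By Fermat: 37^{42} ≡ 1 (mod 43). 280 = 6×42 + 28. So 37^{280} ≡ 37^{28} ≡ 6 (mod 43)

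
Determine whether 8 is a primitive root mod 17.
p - 1 = 16 has prime divisors 2. Check 8^(16/q) mod 17 for each: 8^(16/2) = 8^8 ≡ 1 (mod 17). Since 8^8 ≡ 1 (mod 17), the order of 8 divides 8 (in fact the order is 8) ≠ 16, so it is not a primitive root.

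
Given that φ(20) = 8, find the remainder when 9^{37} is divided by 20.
By Euler: 9^{8} ≡ 1 (mod 20) since gcd(9, 20) = 1. 37 = 4×8 + 5. So 9^{37} ≡ 9^{5} ≡ 9 (mod 20)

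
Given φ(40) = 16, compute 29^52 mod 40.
By Euler: 29^{16} ≡ 1 (mod 40) since gcd(29, 40) = 1. 52 = 3×16 + 4. So 29^{52} ≡ 29^{4} ≡ 1 (mod 40)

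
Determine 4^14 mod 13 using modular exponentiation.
Using Fermat: 4^{12} ≡ 1 (mod 13). 14 ≡ 2 (mod 12). So 4^{14} ≡ 4^{2} ≡ 3 (mod 13)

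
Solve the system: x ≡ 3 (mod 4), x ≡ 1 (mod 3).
M = 4 × 3 = 12. M₁ = 3, y₁ ≡ 3 (mod 4). M₂ = 4, y₂ ≡ 1 (mod 3). x = 3×3×3 + 1×4×1 ≡ 7 (mod 12)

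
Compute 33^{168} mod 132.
33

Using successive squaring:
Binary expansion of 168: 10101000
Powers of 33 mod 132 (each is the square of the previous):
  33^1 ≡ 33 (mod 132)
  33^2 ≡ 33² = 1089 ≡ 33 (mod 132)
  33^4 ≡ 33² = 1089 ≡ 33 (mod 132)
  33^8 ≡ 33² = 1089 ≡ 33 (mod 132)
  33^16 ≡ 33² = 1089 ≡ 33 (mod 132)
  33^32 ≡ 33² = 1089 ≡ 33 (mod 132)
  33^64 ≡ 33² = 1089 ≡ 33 (mod 132)
  33^128 ≡ 33² = 1089 ≡ 33 (mod 132)
168 = 128 + 32 + 8, so 33^168 = 33^128 × 33^32 × 33^8 ≡ 33 × 33 × 33 (mod 132)
Multiplying step by step:
  33 × 33 = 1089 ≡ 33 (mod 132)
  33 × 33 = 1089 ≡ 33 (mod 132)
Result: 33^168 ≡ 33 (mod 132)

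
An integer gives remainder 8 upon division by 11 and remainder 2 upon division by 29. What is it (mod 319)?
M = 11 × 29 = 319. M₁ = 29, y₁ ≡ 8 (mod 11). M₂ = 11, y₂ ≡ 8 (mod 29). n = 8×29×8 + 2×11×8 ≡ 118 (mod 319). The smallest positive such number is 118.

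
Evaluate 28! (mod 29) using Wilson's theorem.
By Wilson's theorem, (28)! ≡ -1 ≡ 28 (mod 29)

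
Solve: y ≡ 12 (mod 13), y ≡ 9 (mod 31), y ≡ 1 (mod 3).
M = 13 × 31 × 3 = 1209. M₁ = 93, y₁ ≡ 7 (mod 13). M₂ = 39, y₂ ≡ 4 (mod 31). M₃ = 403, y₃ ≡ 1 (mod 3). y = 12×93×7 + 9×39×4 + 1×403×1 ≡ 1156 (mod 1209)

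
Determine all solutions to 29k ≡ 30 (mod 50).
20

Since gcd(29, 50) = 1 divides 30, a solution exists.
Multiply both sides by the inverse of 29 mod 50:
  29^(-1) mod 50 = 19
  x ≡ 19 × 30 ≡ 570 ≡ 20 (mod 50)
Verification: 29 × 20 = 580 = 11 × 50 + 30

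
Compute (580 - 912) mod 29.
16

(580 - 912) = -332
-332 mod 29 = 16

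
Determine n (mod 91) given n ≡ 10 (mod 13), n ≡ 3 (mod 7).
10

Using the Chinese Remainder Theorem:
M = product of moduli = 91
For equation 1: M_1 = 7, 7 ≡ 7 (mod 13), inverse of 7 mod 13 is 2 (check: 7 × 2 = 14 ≡ 1 (mod 13))
For equation 2: M_2 = 13, 13 ≡ 6 (mod 7), inverse of 13 mod 7 is 6 (check: 6 × 6 = 36 ≡ 1 (mod 7))
Combine: n ≡ Σ r_i×M_i×(M_i⁻¹ mod m_i) = 10×7×2 + 3×13×6 = 140 + 234 = 374
374 mod 91 = 10
n ≡ 10 (mod 91)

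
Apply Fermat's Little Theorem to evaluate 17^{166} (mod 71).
54

By Fermat's Little Theorem, a^(p-1) ≡ 1 (mod p) for prime p and gcd(a, p) = 1
Here p = 71, so 17^70 ≡ 1 (mod 71)
We can reduce the exponent: 166 mod 70 = 26
So 17^166 ≡ 17^26 (mod 71)
Computing: 17^26 mod 71 = 54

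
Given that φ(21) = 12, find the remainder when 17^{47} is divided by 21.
By Euler: 17^{12} ≡ 1 (mod 21) since gcd(17, 21) = 1. 47 = 3×12 + 11. So 17^{47} ≡ 17^{11} ≡ 5 (mod 21)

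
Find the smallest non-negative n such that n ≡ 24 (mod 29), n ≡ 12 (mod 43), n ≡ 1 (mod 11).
5215

Using the Chinese Remainder Theorem:
M = product of moduli = 13717
For equation 1: M_1 = 473, 473 ≡ 9 (mod 29), inverse of 473 mod 29 is 13 (check: 9 × 13 = 117 ≡ 1 (mod 29))
For equation 2: M_2 = 319, 319 ≡ 18 (mod 43), inverse of 319 mod 43 is 12 (check: 18 × 12 = 216 ≡ 1 (mod 43))
For equation 3: M_3 = 1247, 1247 ≡ 4 (mod 11), inverse of 1247 mod 11 is 3 (check: 4 × 3 = 12 ≡ 1 (mod 11))
Combine: n ≡ Σ r_i×M_i×(M_i⁻¹ mod m_i) = 24×473×13 + 12×319×12 + 1×1247×3 = 147576 + 45936 + 3741 = 197253
197253 mod 13717 = 5215
n ≡ 5215 (mod 13717)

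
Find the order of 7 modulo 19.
Powers of 7 mod 19: 7^1≡7, 7^2≡11, 7^3≡1. Order = 3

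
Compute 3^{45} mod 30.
3

Using successive squaring:
Binary expansion of 45: 101101
Powers of 3 mod 30 (each is the square of the previous):
  3^1 ≡ 3 (mod 30)
  3^2 ≡ 3² = 9 ≡ 9 (mod 30)
  3^4 ≡ 9² = 81 ≡ 21 (mod 30)
  3^8 ≡ 21² = 441 ≡ 21 (mod 30)
  3^16 ≡ 21² = 441 ≡ 21 (mod 30)
  3^32 ≡ 21² = 441 ≡ 21 (mod 30)
45 = 32 + 8 + 4 + 1, so 3^45 = 3^32 × 3^8 × 3^4 × 3^1 ≡ 21 × 21 × 21 × 3 (mod 30)
Multiplying step by step:
  21 × 21 = 441 ≡ 21 (mod 30)
  21 × 21 = 441 ≡ 21 (mod 30)
  21 × 3 = 63 ≡ 3 (mod 30)
Result: 3^45 ≡ 3 (mod 30)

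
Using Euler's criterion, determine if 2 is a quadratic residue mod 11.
By Euler's criterion: 2^{5} ≡ 10 (mod 11). Since this equals -1 (≡ 10), 2 is not a QR.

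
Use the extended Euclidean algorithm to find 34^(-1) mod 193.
Extended GCD: 34(-17) + 193(3) = 1. So 34^(-1) ≡ 176 ≡ 176 (mod 193). Verify: 34 × 176 = 5984 ≡ 1 (mod 193)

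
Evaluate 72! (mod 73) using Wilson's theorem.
By Wilson's theorem, (72)! ≡ -1 ≡ 72 (mod 73)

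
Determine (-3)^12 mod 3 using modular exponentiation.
Using repeated squaring. (-3) ≡ 0 (mod 3). 12 = 8 + 4 (binary 1100). Repeated squaring mod 3: 0^1 ≡ 0; 0^2 ≡ 0² = 0 ≡ 0; 0^4 ≡ 0² = 0 ≡ 0; 0^8 ≡ 0² = 0 ≡ 0. Multiply: (-3)^12 ≡ 0^8 × 0^4 ≡ 0 × 0 (mod 3): 0 × 0 = 0 ≡ 0. So (-3)^12 ≡ 0 (mod 3).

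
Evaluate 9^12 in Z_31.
Using repeated squaring. 12 = 8 + 4 (binary 1100). Repeated squaring mod 31: 9^1 ≡ 9; 9^2 ≡ 9² = 81 ≡ 19; 9^4 ≡ 19² = 361 ≡ 20; 9^8 ≡ 20² = 400 ≡ 28. Multiply: 9^12 = 9^8 × 9^4 ≡ 28 × 20 (mod 31): 28 × 20 = 560 ≡ 2. So 9^12 ≡ 2 (mod 31).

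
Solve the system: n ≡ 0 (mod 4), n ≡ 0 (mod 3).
M = 4 × 3 = 12. M₁ = 3, y₁ ≡ 3 (mod 4). M₂ = 4, y₂ ≡ 1 (mod 3). n = 0×3×3 + 0×4×1 ≡ 0 (mod 12)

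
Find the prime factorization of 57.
3 × 19

Divide by primes starting from smallest:
57 ÷ 3 = 19
19 ÷ 19 = 1

57 = 3 × 19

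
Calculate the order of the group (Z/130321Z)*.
123462

Prime factorization: 130321 = 19^4
Using the formula φ(n) = n × Π(1 - 1/p) for each prime factor p:
φ(130321) = 130321 × (1 - 1/19)
φ(130321) = 123462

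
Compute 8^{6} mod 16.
0

Using successive squaring:
Binary expansion of 6: 110
Powers of 8 mod 16 (each is the square of the previous):
  8^1 ≡ 8 (mod 16)
  8^2 ≡ 8² = 64 ≡ 0 (mod 16)
  8^4 ≡ 0² = 0 ≡ 0 (mod 16)
6 = 4 + 2, so 8^6 = 8^4 × 8^2 ≡ 0 × 0 (mod 16)
Multiplying step by step:
  0 × 0 = 0 ≡ 0 (mod 16)
Result: 8^6 ≡ 0 (mod 16)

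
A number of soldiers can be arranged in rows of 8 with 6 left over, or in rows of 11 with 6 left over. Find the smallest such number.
M = 8 × 11 = 88. M₁ = 11, y₁ ≡ 3 (mod 8). M₂ = 8, y₂ ≡ 7 (mod 11). r = 6×11×3 + 6×8×7 ≡ 6 (mod 88). The smallest positive such number is 6.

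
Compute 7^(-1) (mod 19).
7^(-1) ≡ 11 (mod 19). Verification: 7 × 11 = 77 ≡ 1 (mod 19)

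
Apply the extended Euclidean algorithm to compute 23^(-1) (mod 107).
Extended GCD: 23(14) + 107(-3) = 1. So 23^(-1) ≡ 14 ≡ 14 (mod 107). Verify: 23 × 14 = 322 ≡ 1 (mod 107)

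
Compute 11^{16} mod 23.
18

Using successive squaring:
Binary expansion of 16: 10000
Powers of 11 mod 23 (each is the square of the previous):
  11^1 ≡ 11 (mod 23)
  11^2 ≡ 11² = 121 ≡ 6 (mod 23)
  11^4 ≡ 6² = 36 ≡ 13 (mod 23)
  11^8 ≡ 13² = 169 ≡ 8 (mod 23)
  11^16 ≡ 8² = 64 ≡ 18 (mod 23)
16 is a power of 2, so 11^16 is the last square: ≡ 18 (mod 23)
Result: 11^16 ≡ 18 (mod 23)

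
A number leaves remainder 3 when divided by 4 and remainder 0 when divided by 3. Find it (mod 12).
M = 4 × 3 = 12. M₁ = 3, y₁ ≡ 3 (mod 4). M₂ = 4, y₂ ≡ 1 (mod 3). z = 3×3×3 + 0×4×1 ≡ 3 (mod 12)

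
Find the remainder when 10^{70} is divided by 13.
By Fermat: 10^{12} ≡ 1 (mod 13). 70 = 5×12 + 10. So 10^{70} ≡ 10^{10} ≡ 3 (mod 13)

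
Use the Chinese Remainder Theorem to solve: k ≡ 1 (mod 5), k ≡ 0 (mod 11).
M = 5 × 11 = 55. M₁ = 11, y₁ ≡ 1 (mod 5). M₂ = 5, y₂ ≡ 9 (mod 11). k = 1×11×1 + 0×5×9 ≡ 11 (mod 55)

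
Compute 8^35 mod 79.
Using repeated squaring. 35 = 32 + 2 + 1 (binary 100011). Repeated squaring mod 79: 8^1 ≡ 8; 8^2 ≡ 8² = 64 ≡ 64; 8^4 ≡ 64² = 4096 ≡ 67; 8^8 ≡ 67² = 4489 ≡ 65; 8^16 ≡ 65² = 4225 ≡ 38; 8^32 ≡ 38² = 1444 ≡ 22. Multiply: 8^35 = 8^32 × 8^2 × 8^1 ≡ 22 × 64 × 8 (mod 79): 22 × 64 = 1408 ≡ 65; 65 × 8 = 520 ≡ 46. So 8^35 ≡ 46 (mod 79).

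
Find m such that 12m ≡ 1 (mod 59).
12^(-1) ≡ 5 (mod 59). Verification: 12 × 5 = 60 ≡ 1 (mod 59)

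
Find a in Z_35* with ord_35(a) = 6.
4 has order 6 mod 35 since 4^{6} ≡ 1 (mod 35) and no smaller power works.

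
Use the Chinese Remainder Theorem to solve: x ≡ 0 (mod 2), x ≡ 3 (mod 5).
M = 2 × 5 = 10. M₁ = 5, y₁ ≡ 1 (mod 2). M₂ = 2, y₂ ≡ 3 (mod 5). x = 0×5×1 + 3×2×3 ≡ 8 (mod 10)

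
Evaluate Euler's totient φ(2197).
2028

Prime factorization: 2197 = 13^3
Using the formula φ(n) = n × Π(1 - 1/p) for each prime factor p:
φ(2197) = 2197 × (1 - 1/13)
φ(2197) = 2028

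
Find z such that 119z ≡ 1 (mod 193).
119^(-1) ≡ 133 (mod 193). Verification: 119 × 133 = 15827 ≡ 1 (mod 193)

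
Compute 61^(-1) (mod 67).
11

Using Extended Euclidean Algorithm:
gcd(61, 67) = 1
Bezout coefficients: 61 × 11 + 67 × -10 = 1
So 61 × 11 ≡ 1 (mod 67)
The inverse is 11 mod 67 = 11
Verification: 61 × 11 = 671 = 10 × 67 + 1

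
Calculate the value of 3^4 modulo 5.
4 = 4 (binary 100). Repeated squaring mod 5: 3^1 ≡ 3; 3^2 ≡ 3² = 9 ≡ 4; 3^4 ≡ 4² = 16 ≡ 1. So 3^4 ≡ 1 (mod 5).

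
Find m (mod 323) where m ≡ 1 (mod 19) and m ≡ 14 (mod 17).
M = 19 × 17 = 323. M₁ = 17, y₁ ≡ 9 (mod 19). M₂ = 19, y₂ ≡ 9 (mod 17). m = 1×17×9 + 14×19×9 ≡ 286 (mod 323)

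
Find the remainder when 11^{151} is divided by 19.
By Fermat: 11^{18} ≡ 1 (mod 19). 151 = 8×18 + 7. So 11^{151} ≡ 11^{7} ≡ 11 (mod 19)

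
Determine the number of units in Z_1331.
1210

Prime factorization: 1331 = 11^3
Using the formula φ(n) = n × Π(1 - 1/p) for each prime factor p:
φ(1331) = 1331 × (1 - 1/11)
φ(1331) = 1210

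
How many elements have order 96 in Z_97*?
Number of primitive roots mod 97 = φ(96) = 32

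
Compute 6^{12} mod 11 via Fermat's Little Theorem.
3

By Fermat's Little Theorem, a^(p-1) ≡ 1 (mod p) for prime p and gcd(a, p) = 1
Here p = 11, so 6^10 ≡ 1 (mod 11)
We can reduce the exponent: 12 mod 10 = 2
So 6^12 ≡ 6^2 (mod 11)
Computing: 6^2 mod 11 = 3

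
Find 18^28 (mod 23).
Using Fermat: 18^{22} ≡ 1 (mod 23). 28 ≡ 6 (mod 22). So 18^{28} ≡ 18^{6} ≡ 8 (mod 23)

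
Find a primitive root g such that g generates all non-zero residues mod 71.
p - 1 = 70 has prime divisors 2, 5, 7. h is a primitive root mod 71 iff h^(70/q) ≢ 1 (mod 71) for each such q.
h = 2: 2^35 ≡ 1, 2^14 ≡ 54, 2^10 ≡ 30 (mod 71); 2^35 ≡ 1, so not a primitive root.
h = 3: 3^35 ≡ 1, 3^14 ≡ 54, 3^10 ≡ 48 (mod 71); 3^35 ≡ 1, so not a primitive root.
h = 4: 4^35 ≡ 1, 4^14 ≡ 5, 4^10 ≡ 48 (mod 71); 4^35 ≡ 1, so not a primitive root.
h = 5: 5^35 ≡ 1, 5^14 ≡ 57, 5^10 ≡ 1 (mod 71); 5^35 ≡ 1, so not a primitive root.
h = 6: 6^35 ≡ 1, 6^14 ≡ 5, 6^10 ≡ 20 (mod 71); 6^35 ≡ 1, so not a primitive root.
h = 7: 7^35 ≡ 70, 7^14 ≡ 54, 7^10 ≡ 45 (mod 71); none is 1, so 7 has order 70 and is a primitive root.
The smallest primitive root mod 71 is g = 7.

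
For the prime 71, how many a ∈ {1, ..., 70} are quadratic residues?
For prime 71, there are (p-1)/2 = (71-1)/2 = 35 quadratic residues (excluding 0).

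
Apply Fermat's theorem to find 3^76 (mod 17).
By Fermat: 3^{16} ≡ 1 (mod 17). 76 = 4×16 + 12. So 3^{76} ≡ 3^{12} ≡ 4 (mod 17)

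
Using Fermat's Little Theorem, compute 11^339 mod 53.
By Fermat: 11^{52} ≡ 1 (mod 53). 339 ≡ 27 (mod 52). So 11^{339} ≡ 11^{27} ≡ 11 (mod 53)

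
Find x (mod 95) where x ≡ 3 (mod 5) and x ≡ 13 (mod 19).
M = 5 × 19 = 95. M₁ = 19, y₁ ≡ 4 (mod 5). M₂ = 5, y₂ ≡ 4 (mod 19). x = 3×19×4 + 13×5×4 ≡ 13 (mod 95)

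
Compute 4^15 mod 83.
Using repeated squaring. 15 = 8 + 4 + 2 + 1 (binary 1111). Repeated squaring mod 83: 4^1 ≡ 4; 4^2 ≡ 4² = 16 ≡ 16; 4^4 ≡ 16² = 256 ≡ 7; 4^8 ≡ 7² = 49 ≡ 49. Multiply: 4^15 = 4^8 × 4^4 × 4^2 × 4^1 ≡ 49 × 7 × 16 × 4 (mod 83): 49 × 7 = 343 ≡ 11; 11 × 16 = 176 ≡ 10; 10 × 4 = 40 ≡ 40. So 4^15 ≡ 40 (mod 83).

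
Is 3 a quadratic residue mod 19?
By Euler's criterion: 3^{9} ≡ 18 (mod 19). Since this equals -1 (≡ 18), 3 is not a QR.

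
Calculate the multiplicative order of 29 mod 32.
Powers of 29 mod 32: 29^1≡29, 29^2≡9, 29^3≡5, 29^4≡17, 29^5≡13, 29^6≡25, 29^7≡21, 29^8≡1. Order = 8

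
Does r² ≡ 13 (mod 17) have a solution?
By Euler's criterion: 13^{8} ≡ 1 (mod 17). Since this equals 1, 13 is a QR.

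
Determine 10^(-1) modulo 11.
10^(-1) ≡ 10 (mod 11). Verification: 10 × 10 = 100 ≡ 1 (mod 11)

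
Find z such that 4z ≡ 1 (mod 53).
4^(-1) ≡ 40 (mod 53). Verification: 4 × 40 = 160 ≡ 1 (mod 53)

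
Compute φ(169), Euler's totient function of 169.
156

Prime factorization: 169 = 13^2
Using the formula φ(n) = n × Π(1 - 1/p) for each prime factor p:
φ(169) = 169 × (1 - 1/13)
φ(169) = 156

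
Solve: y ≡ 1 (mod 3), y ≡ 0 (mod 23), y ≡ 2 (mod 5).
M = 3 × 23 × 5 = 345. M₁ = 115, y₁ ≡ 1 (mod 3). M₂ = 15, y₂ ≡ 20 (mod 23). M₃ = 69, y₃ ≡ 4 (mod 5). y = 1×115×1 + 0×15×20 + 2×69×4 ≡ 322 (mod 345)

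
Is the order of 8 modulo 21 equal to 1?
No, the actual order is 2, not 1.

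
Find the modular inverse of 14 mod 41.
14^(-1) ≡ 3 (mod 41). Verification: 14 × 3 = 42 ≡ 1 (mod 41)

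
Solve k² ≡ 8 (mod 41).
The square roots of 8 mod 41 are 34 and 7. Verify: 34² = 1156 ≡ 8 (mod 41)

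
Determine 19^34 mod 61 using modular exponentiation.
Using repeated squaring. 34 = 32 + 2 (binary 100010). Repeated squaring mod 61: 19^1 ≡ 19; 19^2 ≡ 19² = 361 ≡ 56; 19^4 ≡ 56² = 3136 ≡ 25; 19^8 ≡ 25² = 625 ≡ 15; 19^16 ≡ 15² = 225 ≡ 42; 19^32 ≡ 42² = 1764 ≡ 56. Multiply: 19^34 = 19^32 × 19^2 ≡ 56 × 56 (mod 61): 56 × 56 = 3136 ≡ 25. So 19^34 ≡ 25 (mod 61).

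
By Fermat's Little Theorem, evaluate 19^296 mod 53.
By Fermat: 19^{52} ≡ 1 (mod 53). 296 = 5×52 + 36. So 19^{296} ≡ 19^{36} ≡ 42 (mod 53)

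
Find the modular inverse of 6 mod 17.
6^(-1) ≡ 3 (mod 17). Verification: 6 × 3 = 18 ≡ 1 (mod 17)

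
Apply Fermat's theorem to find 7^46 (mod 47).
By Fermat's Little Theorem, 7^{46} ≡ 1 (mod 47) since 47 is prime and gcd(7, 47) = 1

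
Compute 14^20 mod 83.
Using repeated squaring. 20 = 16 + 4 (binary 10100). Repeated squaring mod 83: 14^1 ≡ 14; 14^2 ≡ 14² = 196 ≡ 30; 14^4 ≡ 30² = 900 ≡ 70; 14^8 ≡ 70² = 4900 ≡ 3; 14^16 ≡ 3² = 9 ≡ 9. Multiply: 14^20 = 14^16 × 14^4 ≡ 9 × 70 (mod 83): 9 × 70 = 630 ≡ 49. So 14^20 ≡ 49 (mod 83).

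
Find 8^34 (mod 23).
Using Fermat: 8^{22} ≡ 1 (mod 23). 34 ≡ 12 (mod 22). So 8^{34} ≡ 8^{12} ≡ 8 (mod 23)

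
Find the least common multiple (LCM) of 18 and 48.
144

First find GCD(18, 48) using the Euclidean algorithm:
18 = 0 × 48 + 18
48 = 2 × 18 + 12
18 = 1 × 12 + 6
12 = 2 × 6 + 0
GCD(18, 48) = 6

LCM formula: LCM(a, b) = (a × b) / GCD(a, b)
LCM(18, 48) = (18 × 48) / 6
LCM(18, 48) = 864 / 6
LCM(18, 48) = 144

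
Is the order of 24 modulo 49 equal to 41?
No, the actual order is 42, not 41.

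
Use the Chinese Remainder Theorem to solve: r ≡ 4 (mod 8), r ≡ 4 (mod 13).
M = 8 × 13 = 104. M₁ = 13, y₁ ≡ 5 (mod 8). M₂ = 8, y₂ ≡ 5 (mod 13). r = 4×13×5 + 4×8×5 ≡ 4 (mod 104)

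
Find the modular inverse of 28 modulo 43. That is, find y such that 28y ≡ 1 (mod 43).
20

Using Extended Euclidean Algorithm:
gcd(28, 43) = 1
Bezout coefficients: 28 × 20 + 43 × -13 = 1
So 28 × 20 ≡ 1 (mod 43)
The inverse is 20 mod 43 = 20
Verification: 28 × 20 = 560 = 13 × 43 + 1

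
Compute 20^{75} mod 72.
8

Using successive squaring:
Binary expansion of 75: 1001011
Powers of 20 mod 72 (each is the square of the previous):
  20^1 ≡ 20 (mod 72)
  20^2 ≡ 20² = 400 ≡ 40 (mod 72)
  20^4 ≡ 40² = 1600 ≡ 16 (mod 72)
  20^8 ≡ 16² = 256 ≡ 40 (mod 72)
  20^16 ≡ 40² = 1600 ≡ 16 (mod 72)
  20^32 ≡ 16² = 256 ≡ 40 (mod 72)
  20^64 ≡ 40² = 1600 ≡ 16 (mod 72)
75 = 64 + 8 + 2 + 1, so 20^75 = 20^64 × 20^8 × 20^2 × 20^1 ≡ 16 × 40 × 40 × 20 (mod 72)
Multiplying step by step:
  16 × 40 = 640 ≡ 64 (mod 72)
  64 × 40 = 2560 ≡ 40 (mod 72)
  40 × 20 = 800 ≡ 8 (mod 72)
Result: 20^75 ≡ 8 (mod 72)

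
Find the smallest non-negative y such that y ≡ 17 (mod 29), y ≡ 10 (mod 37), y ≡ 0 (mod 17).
10370

Using the Chinese Remainder Theorem:
M = product of moduli = 18241
For equation 1: M_1 = 629, 629 ≡ 20 (mod 29), inverse of 629 mod 29 is 16 (check: 20 × 16 = 320 ≡ 1 (mod 29))
For equation 2: M_2 = 493, 493 ≡ 12 (mod 37), inverse of 493 mod 37 is 34 (check: 12 × 34 = 408 ≡ 1 (mod 37))
For equation 3: M_3 = 1073, 1073 ≡ 2 (mod 17), inverse of 1073 mod 17 is 9 (check: 2 × 9 = 18 ≡ 1 (mod 17))
Combine: y ≡ Σ r_i×M_i×(M_i⁻¹ mod m_i) = 17×629×16 + 10×493×34 + 0×1073×9 = 171088 + 167620 + 0 = 338708
338708 mod 18241 = 10370
y ≡ 10370 (mod 18241)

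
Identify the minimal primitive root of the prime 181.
p - 1 = 180 has prime divisors 2, 3, 5. h is a primitive root mod 181 iff h^(180/q) ≢ 1 (mod 181) for each such q.
h = 2: 2^90 ≡ 180, 2^60 ≡ 48, 2^36 ≡ 59 (mod 181); none is 1, so 2 has order 180 and is a primitive root.
The smallest primitive root mod 181 is g = 2.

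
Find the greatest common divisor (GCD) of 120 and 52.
4

Using the Euclidean algorithm:
120 = 2 × 52 + 16
52 = 3 × 16 + 4
16 = 4 × 4 + 0

GCD(120, 52) = 4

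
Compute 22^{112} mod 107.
29

Using successive squaring:
Binary expansion of 112: 1110000
Powers of 22 mod 107 (each is the square of the previous):
  22^1 ≡ 22 (mod 107)
  22^2 ≡ 22² = 484 ≡ 56 (mod 107)
  22^4 ≡ 56² = 3136 ≡ 33 (mod 107)
  22^8 ≡ 33² = 1089 ≡ 19 (mod 107)
  22^16 ≡ 19² = 361 ≡ 40 (mod 107)
  22^32 ≡ 40² = 1600 ≡ 102 (mod 107)
  22^64 ≡ 102² = 10404 ≡ 25 (mod 107)
112 = 64 + 32 + 16, so 22^112 = 22^64 × 22^32 × 22^16 ≡ 25 × 102 × 40 (mod 107)
Multiplying step by step:
  25 × 102 = 2550 ≡ 89 (mod 107)
  89 × 40 = 3560 ≡ 29 (mod 107)
Result: 22^112 ≡ 29 (mod 107)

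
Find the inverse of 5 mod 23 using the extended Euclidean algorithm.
Extended GCD: 5(-9) + 23(2) = 1. So 5^(-1) ≡ 14 ≡ 14 (mod 23). Verify: 5 × 14 = 70 ≡ 1 (mod 23)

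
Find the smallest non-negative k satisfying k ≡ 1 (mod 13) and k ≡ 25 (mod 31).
M = 13 × 31 = 403. M₁ = 31, y₁ ≡ 8 (mod 13). M₂ = 13, y₂ ≡ 12 (mod 31). k = 1×31×8 + 25×13×12 ≡ 118 (mod 403)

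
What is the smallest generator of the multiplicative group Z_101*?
p - 1 = 100 has prime divisors 2, 5. h is a primitive root mod 101 iff h^(100/q) ≢ 1 (mod 101) for each such q.
h = 2: 2^50 ≡ 100, 2^20 ≡ 95 (mod 101); none is 1, so 2 has order 100 and is a primitive root.
The smallest primitive root mod 101 is g = 2.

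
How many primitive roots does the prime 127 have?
Number of primitive roots mod 127 = φ(126) = 36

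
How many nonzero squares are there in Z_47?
For prime 47, there are (p-1)/2 = (47-1)/2 = 23 quadratic residues (excluding 0).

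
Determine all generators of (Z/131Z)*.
Primitive roots mod 131: {2, 6, 8, 10, 14, 17, 22, 23, 26, 29, 30, 31, 37, 40, 50, 54, 56, 57, 66, 67, 72, 76, 82, 83, 85, 87, 88, 90, 93, 95, 96, 97, 98, 103, 104, 106, 110, 111, 115, 116, 118, 119, 120, 122, 124, 126, 127, 128}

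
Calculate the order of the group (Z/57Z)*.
36

Prime factorization: 57 = 3 × 19
Using the formula φ(n) = n × Π(1 - 1/p) for each prime factor p:
φ(57) = 57 × (1 - 1/3) × (1 - 1/19)
φ(57) = 36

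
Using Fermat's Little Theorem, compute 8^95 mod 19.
By Fermat: 8^{18} ≡ 1 (mod 19). 95 = 5×18 + 5. So 8^{95} ≡ 8^{5} ≡ 12 (mod 19)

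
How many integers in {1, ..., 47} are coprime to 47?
46

Prime factorization: 47 = 47
Using the formula φ(n) = n × Π(1 - 1/p) for each prime factor p:
φ(47) = 47 × (1 - 1/47)
φ(47) = 46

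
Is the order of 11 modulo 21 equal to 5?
No, the actual order is 6, not 5.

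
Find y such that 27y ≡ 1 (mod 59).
27^(-1) ≡ 35 (mod 59). Verification: 27 × 35 = 945 ≡ 1 (mod 59)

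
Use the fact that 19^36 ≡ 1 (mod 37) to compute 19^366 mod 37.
By Fermat: 19^{36} ≡ 1 (mod 37). 366 ≡ 6 (mod 36). So 19^{366} ≡ 19^{6} ≡ 11 (mod 37)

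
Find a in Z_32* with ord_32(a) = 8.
3 has order 8 mod 32 since 3^{8} ≡ 1 (mod 32) and no smaller power works.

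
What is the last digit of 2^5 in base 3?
5 = 4 + 1 (binary 101). Repeated squaring mod 3: 2^1 ≡ 2; 2^2 ≡ 2² = 4 ≡ 1; 2^4 ≡ 1² = 1 ≡ 1. Multiply: 2^5 = 2^4 × 2^1 ≡ 1 × 2 (mod 3): 1 × 2 = 2 ≡ 2. So 2^5 ≡ 2 (mod 3).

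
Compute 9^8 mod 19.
8 = 8 (binary 1000). Repeated squaring mod 19: 9^1 ≡ 9; 9^2 ≡ 9² = 81 ≡ 5; 9^4 ≡ 5² = 25 ≡ 6; 9^8 ≡ 6² = 36 ≡ 17. So 9^8 ≡ 17 (mod 19).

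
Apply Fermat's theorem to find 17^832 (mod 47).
By Fermat: 17^{46} ≡ 1 (mod 47). 832 ≡ 4 (mod 46). So 17^{832} ≡ 17^{4} ≡ 2 (mod 47)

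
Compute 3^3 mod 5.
3 = 2 + 1 (binary 11). Repeated squaring mod 5: 3^1 ≡ 3; 3^2 ≡ 3² = 9 ≡ 4. Multiply: 3^3 = 3^2 × 3^1 ≡ 4 × 3 (mod 5): 4 × 3 = 12 ≡ 2. So 3^3 ≡ 2 (mod 5).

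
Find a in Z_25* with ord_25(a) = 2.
24 has order 2 mod 25 since 24^{2} ≡ 1 (mod 25) and no smaller power works.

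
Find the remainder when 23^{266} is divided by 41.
By Fermat: 23^{40} ≡ 1 (mod 41). 266 = 6×40 + 26. So 23^{266} ≡ 23^{26} ≡ 18 (mod 41)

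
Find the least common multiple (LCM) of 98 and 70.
490

First find GCD(98, 70) using the Euclidean algorithm:
98 = 1 × 70 + 28
70 = 2 × 28 + 14
28 = 2 × 14 + 0
GCD(98, 70) = 14

LCM formula: LCM(a, b) = (a × b) / GCD(a, b)
LCM(98, 70) = (98 × 70) / 14
LCM(98, 70) = 6860 / 14
LCM(98, 70) = 490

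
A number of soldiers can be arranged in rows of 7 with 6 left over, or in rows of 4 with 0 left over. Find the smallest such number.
M = 7 × 4 = 28. M₁ = 4, y₁ ≡ 2 (mod 7). M₂ = 7, y₂ ≡ 3 (mod 4). y = 6×4×2 + 0×7×3 ≡ 20 (mod 28). The smallest positive such number is 20.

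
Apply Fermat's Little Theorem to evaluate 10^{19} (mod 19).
10

By Fermat's Little Theorem, a^(p-1) ≡ 1 (mod p) for prime p and gcd(a, p) = 1
Here p = 19, so 10^18 ≡ 1 (mod 19)
We can reduce the exponent: 19 mod 18 = 1
So 10^19 ≡ 10^1 (mod 19)
Computing: 10^1 mod 19 = 10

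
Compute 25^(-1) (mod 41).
25^(-1) ≡ 23 (mod 41). Verification: 25 × 23 = 575 ≡ 1 (mod 41)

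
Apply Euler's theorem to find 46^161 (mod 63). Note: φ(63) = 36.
By Euler: 46^{36} ≡ 1 (mod 63) since gcd(46, 63) = 1. 161 = 4×36 + 17. So 46^{161} ≡ 46^{17} ≡ 37 (mod 63)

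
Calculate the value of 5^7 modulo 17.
7 = 4 + 2 + 1 (binary 111). Repeated squaring mod 17: 5^1 ≡ 5; 5^2 ≡ 5² = 25 ≡ 8; 5^4 ≡ 8² = 64 ≡ 13. Multiply: 5^7 = 5^4 × 5^2 × 5^1 ≡ 13 × 8 × 5 (mod 17): 13 × 8 = 104 ≡ 2; 2 × 5 = 10 ≡ 10. So 5^7 ≡ 10 (mod 17).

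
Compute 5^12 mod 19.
Using repeated squaring. 12 = 8 + 4 (binary 1100). Repeated squaring mod 19: 5^1 ≡ 5; 5^2 ≡ 5² = 25 ≡ 6; 5^4 ≡ 6² = 36 ≡ 17; 5^8 ≡ 17² = 289 ≡ 4. Multiply: 5^12 = 5^8 × 5^4 ≡ 4 × 17 (mod 19): 4 × 17 = 68 ≡ 11. So 5^12 ≡ 11 (mod 19).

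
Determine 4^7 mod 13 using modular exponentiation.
7 = 4 + 2 + 1 (binary 111). Repeated squaring mod 13: 4^1 ≡ 4; 4^2 ≡ 4² = 16 ≡ 3; 4^4 ≡ 3² = 9 ≡ 9. Multiply: 4^7 = 4^4 × 4^2 × 4^1 ≡ 9 × 3 × 4 (mod 13): 9 × 3 = 27 ≡ 1; 1 × 4 = 4 ≡ 4. So 4^7 ≡ 4 (mod 13).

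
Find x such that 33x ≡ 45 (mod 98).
37

Since gcd(33, 98) = 1 divides 45, a solution exists.
Multiply both sides by the inverse of 33 mod 98:
  33^(-1) mod 98 = 3
  x ≡ 3 × 45 ≡ 135 ≡ 37 (mod 98)
Verification: 33 × 37 = 1221 = 12 × 98 + 45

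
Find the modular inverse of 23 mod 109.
23^(-1) ≡ 19 (mod 109). Verification: 23 × 19 = 437 ≡ 1 (mod 109)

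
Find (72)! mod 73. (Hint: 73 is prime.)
By Wilson's theorem, (72)! ≡ -1 ≡ 72 (mod 73)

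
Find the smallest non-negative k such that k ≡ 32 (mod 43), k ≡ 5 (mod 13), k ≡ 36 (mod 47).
14136

Using the Chinese Remainder Theorem:
M = product of moduli = 26273
For equation 1: M_1 = 611, 611 ≡ 9 (mod 43), inverse of 611 mod 43 is 24 (check: 9 × 24 = 216 ≡ 1 (mod 43))
For equation 2: M_2 = 2021, 2021 ≡ 6 (mod 13), inverse of 2021 mod 13 is 11 (check: 6 × 11 = 66 ≡ 1 (mod 13))
For equation 3: M_3 = 559, 559 ≡ 42 (mod 47), inverse of 559 mod 47 is 28 (check: 42 × 28 = 1176 ≡ 1 (mod 47))
Combine: k ≡ Σ r_i×M_i×(M_i⁻¹ mod m_i) = 32×611×24 + 5×2021×11 + 36×559×28 = 469248 + 111155 + 563472 = 1143875
1143875 mod 26273 = 14136
k ≡ 14136 (mod 26273)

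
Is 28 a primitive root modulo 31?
No

To verify, check if 28^(30/q) ≢ 1 (mod 31) for each prime divisor q of 30
Divisors of 30 = 30: [1, 2, 3, 5, 6, 10, 15, 30]
  28^(30/2) = 28^15 ≡ 1 (mod 31)
  28^(30/3) = 28^10 ≡ 25 (mod 31)
  28^(30/5) = 28^6 ≡ 16 (mod 31)
Conclusion: 28 is not a primitive root modulo 31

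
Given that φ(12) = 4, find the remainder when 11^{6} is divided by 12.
By Euler: 11^{4} ≡ 1 (mod 12) since gcd(11, 12) = 1. 6 = 1×4 + 2. So 11^{6} ≡ 11^{2} ≡ 1 (mod 12)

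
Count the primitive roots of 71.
24

The number of primitive roots modulo p is φ(p-1) = φ(70)
φ(70) = 24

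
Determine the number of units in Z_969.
576

Prime factorization: 969 = 3 × 17 × 19
Using the formula φ(n) = n × Π(1 - 1/p) for each prime factor p:
φ(969) = 969 × (1 - 1/3) × (1 - 1/17) × (1 - 1/19)
φ(969) = 576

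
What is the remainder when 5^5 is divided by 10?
5 = 4 + 1 (binary 101). Repeated squaring mod 10: 5^1 ≡ 5; 5^2 ≡ 5² = 25 ≡ 5; 5^4 ≡ 5² = 25 ≡ 5. Multiply: 5^5 = 5^4 × 5^1 ≡ 5 × 5 (mod 10): 5 × 5 = 25 ≡ 5. So 5^5 ≡ 5 (mod 10).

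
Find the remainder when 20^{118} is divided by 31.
By Fermat: 20^{30} ≡ 1 (mod 31). 118 = 3×30 + 28. So 20^{118} ≡ 20^{28} ≡ 10 (mod 31)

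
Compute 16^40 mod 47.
Using repeated squaring. 40 = 32 + 8 (binary 101000). Repeated squaring mod 47: 16^1 ≡ 16; 16^2 ≡ 16² = 256 ≡ 21; 16^4 ≡ 21² = 441 ≡ 18; 16^8 ≡ 18² = 324 ≡ 42; 16^16 ≡ 42² = 1764 ≡ 25; 16^32 ≡ 25² = 625 ≡ 14. Multiply: 16^40 = 16^32 × 16^8 ≡ 14 × 42 (mod 47): 14 × 42 = 588 ≡ 24. So 16^40 ≡ 24 (mod 47).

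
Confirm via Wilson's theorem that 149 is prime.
(148)! mod 149 = 148. Since this equals -1 (mod 149), Wilson confirms 149 is prime.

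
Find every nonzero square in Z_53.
QRs mod 53: {1, 4, 6, 7, 9, 10, 11, 13, 15, 16, 17, 24, 25, 28, 29, 36, 37, 38, 40, 42, 43, 44, 46, 47, 49, 52}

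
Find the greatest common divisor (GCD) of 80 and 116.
4

Using the Euclidean algorithm:
80 = 0 × 116 + 80
116 = 1 × 80 + 36
80 = 2 × 36 + 8
36 = 4 × 8 + 4
8 = 2 × 4 + 0

GCD(80, 116) = 4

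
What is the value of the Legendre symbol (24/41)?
(24/41) = 24^{20} mod 41 = -1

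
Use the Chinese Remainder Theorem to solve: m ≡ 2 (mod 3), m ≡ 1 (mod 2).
M = 3 × 2 = 6. M₁ = 2, y₁ ≡ 2 (mod 3). M₂ = 3, y₂ ≡ 1 (mod 2). m = 2×2×2 + 1×3×1 ≡ 5 (mod 6)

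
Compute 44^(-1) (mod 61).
43

Using Extended Euclidean Algorithm:
gcd(44, 61) = 1
Bezout coefficients: 44 × -18 + 61 × 13 = 1
So 44 × -18 ≡ 1 (mod 61)
The inverse is -18 mod 61 = 43
Verification: 44 × 43 = 1892 = 31 × 61 + 1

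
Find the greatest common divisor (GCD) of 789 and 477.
3

Using the Euclidean algorithm:
789 = 1 × 477 + 312
477 = 1 × 312 + 165
312 = 1 × 165 + 147
165 = 1 × 147 + 18
147 = 8 × 18 + 3
18 = 6 × 3 + 0

GCD(789, 477) = 3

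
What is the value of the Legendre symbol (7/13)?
(7/13) = 7^{6} mod 13 = -1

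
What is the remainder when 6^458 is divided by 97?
Using Fermat: 6^{96} ≡ 1 (mod 97). 458 ≡ 74 (mod 96). So 6^{458} ≡ 6^{74} ≡ 36 (mod 97)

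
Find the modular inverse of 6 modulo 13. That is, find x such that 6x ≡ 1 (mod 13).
11

Using Extended Euclidean Algorithm:
gcd(6, 13) = 1
Bezout coefficients: 6 × -2 + 13 × 1 = 1
So 6 × -2 ≡ 1 (mod 13)
The inverse is -2 mod 13 = 11
Verification: 6 × 11 = 66 = 5 × 13 + 1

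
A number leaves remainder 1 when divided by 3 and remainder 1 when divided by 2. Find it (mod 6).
M = 3 × 2 = 6. M₁ = 2, y₁ ≡ 2 (mod 3). M₂ = 3, y₂ ≡ 1 (mod 2). m = 1×2×2 + 1×3×1 ≡ 1 (mod 6)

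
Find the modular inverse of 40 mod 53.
40^(-1) ≡ 4 (mod 53). Verification: 40 × 4 = 160 ≡ 1 (mod 53)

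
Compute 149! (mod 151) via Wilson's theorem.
(150)! = (149)! × (150) ≡ -1 (mod 151). So (149)! ≡ -1 × (150)^(-1) ≡ (-1)×(-1) = 1 (mod 151)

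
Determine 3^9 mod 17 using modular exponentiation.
9 = 8 + 1 (binary 1001). Repeated squaring mod 17: 3^1 ≡ 3; 3^2 ≡ 3² = 9 ≡ 9; 3^4 ≡ 9² = 81 ≡ 13; 3^8 ≡ 13² = 169 ≡ 16. Multiply: 3^9 = 3^8 × 3^1 ≡ 16 × 3 (mod 17): 16 × 3 = 48 ≡ 14. So 3^9 ≡ 14 (mod 17).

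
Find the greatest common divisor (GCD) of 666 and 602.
2

Using the Euclidean algorithm:
666 = 1 × 602 + 64
602 = 9 × 64 + 26
64 = 2 × 26 + 12
26 = 2 × 12 + 2
12 = 6 × 2 + 0

GCD(666, 602) = 2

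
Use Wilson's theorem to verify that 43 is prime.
(42)! mod 43 = 42. Since this equals -1 (mod 43), Wilson confirms 43 is prime.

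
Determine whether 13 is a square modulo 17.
By Euler's criterion: 13^{8} ≡ 1 (mod 17). Since this equals 1, 13 is a QR.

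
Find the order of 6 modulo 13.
Powers of 6 mod 13: 6^1≡6, 6^2≡10, 6^3≡8, 6^4≡9, 6^5≡2, 6^6≡12, 6^7≡7, 6^8≡3, 6^9≡5, 6^10≡4, 6^11≡11, 6^12≡1. Order = 12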